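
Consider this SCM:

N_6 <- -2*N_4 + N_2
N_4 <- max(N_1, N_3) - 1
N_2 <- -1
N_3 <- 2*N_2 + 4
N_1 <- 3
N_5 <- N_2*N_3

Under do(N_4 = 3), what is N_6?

-7

Under do(N_4=3), the mechanism N_4 <- max(N_1, N_3) - 1 is discarded; N_4 is fixed at 3.
N_6 = -2*N_4 + N_2  [with N_4=3, N_2=-1]  = -7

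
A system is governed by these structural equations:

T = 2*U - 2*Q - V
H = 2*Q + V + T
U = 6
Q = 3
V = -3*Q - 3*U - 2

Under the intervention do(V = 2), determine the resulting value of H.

do(V=2) replaces the equation V = -3*Q - 3*U - 2 with the constant V = 2.
T = 2*U - 2*Q - V  [with U=6, Q=3, V=2]  = 4
H = 2*Q + V + T  [with Q=3, V=2, T=4]  = 12

12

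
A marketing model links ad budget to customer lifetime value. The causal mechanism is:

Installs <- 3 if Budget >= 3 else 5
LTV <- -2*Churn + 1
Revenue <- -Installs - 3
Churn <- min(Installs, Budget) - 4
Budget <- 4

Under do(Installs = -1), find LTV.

11

do(Installs=-1) replaces the equation Installs <- 3 if Budget >= 3 else 5 with the constant Installs = -1.
Churn = min(Installs, Budget) - 4  [with Installs=-1, Budget=4]  = -5
LTV = -2*Churn + 1  [with Churn=-5]  = 11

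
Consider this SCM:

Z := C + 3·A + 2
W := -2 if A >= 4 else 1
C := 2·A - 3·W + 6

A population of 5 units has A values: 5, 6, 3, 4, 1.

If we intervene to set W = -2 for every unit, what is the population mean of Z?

33

The intervention sets W=-2 in all 5 units regardless of A. Recomputing Z per unit gives 39, 44, 29, 34, 19; average 33.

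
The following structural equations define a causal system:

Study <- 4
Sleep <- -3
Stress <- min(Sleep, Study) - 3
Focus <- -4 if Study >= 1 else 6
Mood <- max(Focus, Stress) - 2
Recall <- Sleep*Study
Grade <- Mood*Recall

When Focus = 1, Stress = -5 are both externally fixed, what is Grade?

12

The joint intervention fixes Focus = 1, Stress = -5, removing each variable's own equation.
Mood = max(Focus, Stress) - 2  [with Focus=1, Stress=-5]  = -1
Recall = Sleep*Study  [with Sleep=-3, Study=4]  = -12
Grade = Mood*Recall  [with Mood=-1, Recall=-12]  = 12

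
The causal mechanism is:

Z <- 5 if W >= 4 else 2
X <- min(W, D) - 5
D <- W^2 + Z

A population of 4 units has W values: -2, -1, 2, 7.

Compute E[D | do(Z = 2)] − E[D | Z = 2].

11.5

Under do(Z=2), Z's equation is replaced by Z=2 for every unit. Per-unit D: 6, 3, 6, 51. Mean = 16.5.
E[D|Z=2] averages over only the 3 units with Z=2 (W = -2, -1, 2): D = 6, 3, 6, mean 5.
Difference = 16.5 − 5 = 11.5.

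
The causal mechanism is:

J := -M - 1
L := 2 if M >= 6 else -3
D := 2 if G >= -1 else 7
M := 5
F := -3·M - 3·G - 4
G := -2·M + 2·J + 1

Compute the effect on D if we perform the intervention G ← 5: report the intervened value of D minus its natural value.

Intervening sets G = 5 and removes its equation (G := -2·M + 2·J + 1).
D = 2 if G >= -1 else 7  [with G=5]  = 2
Without intervention: J = -M - 1  [with M=5]  = -6; G = -2·M + 2·J + 1  [with M=5, J=-6]  = -21; D = 2 if G >= -1 else 7  [with G=-21]  = 7.
Change = 2 − 7 = -5.

-5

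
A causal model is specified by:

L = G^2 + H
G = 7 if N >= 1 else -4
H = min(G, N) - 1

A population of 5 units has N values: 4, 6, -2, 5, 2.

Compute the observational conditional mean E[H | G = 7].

E[H|G=7] averages over only the 4 units with G=7 (N = 4, 6, 5, 2): H = 3, 5, 4, 1, mean 3.25.

3.25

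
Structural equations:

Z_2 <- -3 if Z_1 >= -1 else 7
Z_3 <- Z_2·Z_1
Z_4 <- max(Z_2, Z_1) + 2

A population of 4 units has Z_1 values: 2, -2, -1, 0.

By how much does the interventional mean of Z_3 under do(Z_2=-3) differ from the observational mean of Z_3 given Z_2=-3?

1.75

Under do(Z_2=-3), Z_2's equation is replaced by Z_2=-3 for every unit. Per-unit Z_3: -6, 6, 3, 0. Mean = 0.75.
Conditioning on Z_2=-3 selects the 3 unit(s) with Z_1 ∈ {2, -1, 0}. Their Z_3 values: -6, 3, 0. Mean = -1.
Difference = 0.75 − (-1) = 1.75.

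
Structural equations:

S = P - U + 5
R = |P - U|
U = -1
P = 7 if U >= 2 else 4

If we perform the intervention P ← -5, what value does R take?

The intervention breaks the incoming arrows to P: P = 7 if U >= 2 else 4 no longer applies, and P = -5.
R = |P - U|  [with P=-5, U=-1]  = 4

4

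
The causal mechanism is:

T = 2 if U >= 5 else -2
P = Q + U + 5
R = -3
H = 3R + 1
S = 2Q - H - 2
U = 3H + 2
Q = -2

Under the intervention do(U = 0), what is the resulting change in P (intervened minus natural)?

22

The intervention breaks the incoming arrows to U: U = 3H + 2 no longer applies, and U = 0.
P = Q + U + 5  [with Q=-2, U=0]  = 3
Without intervention: H = 3R + 1  [with R=-3]  = -8; U = 3H + 2  [with H=-8]  = -22; P = Q + U + 5  [with Q=-2, U=-22]  = -19.
Change = 3 − (-19) = 22.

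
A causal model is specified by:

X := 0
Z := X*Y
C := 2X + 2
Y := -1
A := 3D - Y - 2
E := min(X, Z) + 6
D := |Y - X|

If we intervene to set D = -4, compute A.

do(D=-4) replaces the equation D := |Y - X| with the constant D = -4.
A = 3D - Y - 2  [with D=-4, Y=-1]  = -13

-13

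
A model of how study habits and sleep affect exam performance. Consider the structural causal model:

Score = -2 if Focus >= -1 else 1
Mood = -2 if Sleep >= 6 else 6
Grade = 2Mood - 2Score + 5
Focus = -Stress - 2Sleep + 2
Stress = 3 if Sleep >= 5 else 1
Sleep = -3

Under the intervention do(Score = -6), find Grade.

29

Under do(Score=-6), the mechanism Score = -2 if Focus >= -1 else 1 is discarded; Score is fixed at -6.
Mood = -2 if Sleep >= 6 else 6  [with Sleep=-3]  = 6
Grade = 2Mood - 2Score + 5  [with Mood=6, Score=-6]  = 29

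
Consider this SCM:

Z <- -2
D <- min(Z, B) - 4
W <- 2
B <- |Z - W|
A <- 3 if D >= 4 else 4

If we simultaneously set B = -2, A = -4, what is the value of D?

-6

The joint intervention fixes B = -2, A = -4, removing each variable's own equation.
D = min(Z, B) - 4  [with Z=-2, B=-2]  = -6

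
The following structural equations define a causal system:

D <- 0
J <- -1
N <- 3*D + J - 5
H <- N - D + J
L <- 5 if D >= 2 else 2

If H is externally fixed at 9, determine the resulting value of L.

2

Intervening sets H = 9 and removes its equation (H <- N - D + J).
No directed path runs from H to L, so L keeps its natural value.
L = 5 if D >= 2 else 2  [with D=0]  = 2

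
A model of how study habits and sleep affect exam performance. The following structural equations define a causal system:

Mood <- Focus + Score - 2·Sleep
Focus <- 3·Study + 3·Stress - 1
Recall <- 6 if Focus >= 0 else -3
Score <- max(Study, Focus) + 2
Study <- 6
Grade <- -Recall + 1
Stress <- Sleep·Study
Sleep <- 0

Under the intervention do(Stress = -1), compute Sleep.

Under do(Stress=-1), the mechanism Stress <- Sleep·Study is discarded; Stress is fixed at -1.
Since Sleep is not a descendant of the intervened variable, it is unaffected.

0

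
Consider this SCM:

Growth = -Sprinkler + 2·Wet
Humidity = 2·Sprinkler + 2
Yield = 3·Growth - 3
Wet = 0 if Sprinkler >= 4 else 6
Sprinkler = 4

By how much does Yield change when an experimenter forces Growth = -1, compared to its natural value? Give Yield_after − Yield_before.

do(Growth=-1) replaces the equation Growth = -Sprinkler + 2·Wet with the constant Growth = -1.
Yield = 3·Growth - 3  [with Growth=-1]  = -6
Without intervention: Wet = 0 if Sprinkler >= 4 else 6  [with Sprinkler=4]  = 0; Growth = -Sprinkler + 2·Wet  [with Sprinkler=4, Wet=0]  = -4; Yield = 3·Growth - 3  [with Growth=-4]  = -15.
Change = -6 − (-15) = 9.

9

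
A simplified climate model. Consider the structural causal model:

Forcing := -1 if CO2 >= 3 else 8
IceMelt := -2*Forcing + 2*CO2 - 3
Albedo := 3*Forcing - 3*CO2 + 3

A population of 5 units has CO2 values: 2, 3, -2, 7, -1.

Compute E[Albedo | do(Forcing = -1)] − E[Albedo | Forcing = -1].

9.6

Under do(Forcing=-1), Forcing's equation is replaced by Forcing=-1 for every unit. Per-unit Albedo: -6, -9, 6, -21, 3. Mean = -5.4.
E[Albedo|Forcing=-1] averages over only the 2 units with Forcing=-1 (CO2 = 3, 7): Albedo = -9, -21, mean -15.
Difference = -5.4 − (-15) = 9.6.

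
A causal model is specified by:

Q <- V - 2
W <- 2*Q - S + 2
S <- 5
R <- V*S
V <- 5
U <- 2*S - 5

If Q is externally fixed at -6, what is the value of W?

-15

Under do(Q=-6), the mechanism Q <- V - 2 is discarded; Q is fixed at -6.
W = 2*Q - S + 2  [with Q=-6, S=5]  = -15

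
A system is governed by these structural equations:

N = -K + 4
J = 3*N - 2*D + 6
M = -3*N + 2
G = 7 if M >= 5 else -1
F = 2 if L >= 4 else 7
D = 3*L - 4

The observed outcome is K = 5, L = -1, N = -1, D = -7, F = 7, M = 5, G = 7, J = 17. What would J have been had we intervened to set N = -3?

11

The intervention breaks the incoming arrows to N: N = -K + 4 no longer applies, and N = -3.
D = 3*L - 4  [with L=-1]  = -7
J = 3*N - 2*D + 6  [with N=-3, D=-7]  = 11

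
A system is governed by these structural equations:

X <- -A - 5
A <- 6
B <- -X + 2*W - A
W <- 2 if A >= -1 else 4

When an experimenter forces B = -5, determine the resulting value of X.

The intervention breaks the incoming arrows to B: B <- -X + 2*W - A no longer applies, and B = -5.
Since X is not a descendant of the intervened variable, it is unaffected.
X = -A - 5  [with A=6]  = -11

-11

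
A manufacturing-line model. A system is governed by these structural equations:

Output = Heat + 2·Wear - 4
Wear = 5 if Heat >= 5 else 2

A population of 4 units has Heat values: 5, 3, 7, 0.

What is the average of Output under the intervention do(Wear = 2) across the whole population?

The intervention sets Wear=2 in all 4 units regardless of Heat. Recomputing Output per unit gives 5, 3, 7, 0; average 3.75.

3.75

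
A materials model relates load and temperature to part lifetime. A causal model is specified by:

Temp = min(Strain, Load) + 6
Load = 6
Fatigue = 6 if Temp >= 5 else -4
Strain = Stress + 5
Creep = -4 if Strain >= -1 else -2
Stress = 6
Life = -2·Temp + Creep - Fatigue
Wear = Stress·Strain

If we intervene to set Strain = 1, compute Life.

The intervention breaks the incoming arrows to Strain: Strain = Stress + 5 no longer applies, and Strain = 1.
Temp = min(Strain, Load) + 6  [with Strain=1, Load=6]  = 7
Creep = -4 if Strain >= -1 else -2  [with Strain=1]  = -4
Fatigue = 6 if Temp >= 5 else -4  [with Temp=7]  = 6
Life = -2·Temp + Creep - Fatigue  [with Temp=7, Creep=-4, Fatigue=6]  = -24

-24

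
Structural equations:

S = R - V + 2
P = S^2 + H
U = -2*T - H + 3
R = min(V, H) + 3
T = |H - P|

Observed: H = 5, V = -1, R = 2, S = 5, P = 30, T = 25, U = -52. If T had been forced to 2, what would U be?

-6

Intervening sets T = 2 and removes its equation (T = |H - P|).
U = -2*T - H + 3  [with T=2, H=5]  = -6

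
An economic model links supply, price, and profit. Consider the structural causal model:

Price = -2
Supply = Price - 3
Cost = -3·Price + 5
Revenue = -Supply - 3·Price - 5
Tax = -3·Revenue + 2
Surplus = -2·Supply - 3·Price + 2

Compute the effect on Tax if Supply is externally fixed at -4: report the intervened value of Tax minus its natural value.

do(Supply=-4) replaces the equation Supply = Price - 3 with the constant Supply = -4.
Revenue = -Supply - 3·Price - 5  [with Supply=-4, Price=-2]  = 5
Tax = -3·Revenue + 2  [with Revenue=5]  = -13
Without intervention: Supply = Price - 3  [with Price=-2]  = -5; Revenue = -Supply - 3·Price - 5  [with Supply=-5, Price=-2]  = 6; Tax = -3·Revenue + 2  [with Revenue=6]  = -16.
Change = -13 − (-16) = 3.

3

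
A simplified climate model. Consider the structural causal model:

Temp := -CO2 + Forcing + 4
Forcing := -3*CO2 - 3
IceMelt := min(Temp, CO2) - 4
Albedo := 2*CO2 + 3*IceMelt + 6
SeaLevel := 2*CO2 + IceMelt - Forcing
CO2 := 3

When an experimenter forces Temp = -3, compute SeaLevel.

The intervention breaks the incoming arrows to Temp: Temp := -CO2 + Forcing + 4 no longer applies, and Temp = -3.
Forcing = -3*CO2 - 3  [with CO2=3]  = -12
IceMelt = min(Temp, CO2) - 4  [with Temp=-3, CO2=3]  = -7
SeaLevel = 2*CO2 + IceMelt - Forcing  [with CO2=3, IceMelt=-7, Forcing=-12]  = 11

11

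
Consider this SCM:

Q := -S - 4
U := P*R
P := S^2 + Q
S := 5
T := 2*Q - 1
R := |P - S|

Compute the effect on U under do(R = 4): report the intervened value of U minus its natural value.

Under do(R=4), the mechanism R := |P - S| is discarded; R is fixed at 4.
Q = -S - 4  [with S=5]  = -9
P = S^2 + Q  [with S=5, Q=-9]  = 16
U = P*R  [with P=16, R=4]  = 64
Without intervention: Q = -S - 4  [with S=5]  = -9; P = S^2 + Q  [with S=5, Q=-9]  = 16; R = |P - S|  [with P=16, S=5]  = 11; U = P*R  [with P=16, R=11]  = 176.
Change = 64 − 176 = -112.

-112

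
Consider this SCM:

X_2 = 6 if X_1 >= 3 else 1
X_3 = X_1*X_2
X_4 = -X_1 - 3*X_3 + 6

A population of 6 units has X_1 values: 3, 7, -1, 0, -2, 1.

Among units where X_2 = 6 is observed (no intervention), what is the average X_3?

30

Conditioning on X_2=6 selects the 2 unit(s) with X_1 ∈ {3, 7}. Their X_3 values: 18, 42. Mean = 30.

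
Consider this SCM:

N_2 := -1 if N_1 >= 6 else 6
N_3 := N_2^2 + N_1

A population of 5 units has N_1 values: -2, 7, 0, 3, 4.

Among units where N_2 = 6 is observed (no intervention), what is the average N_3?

E[N_3|N_2=6] averages over only the 4 units with N_2=6 (N_1 = -2, 0, 3, 4): N_3 = 34, 36, 39, 40, mean 37.25.

37.25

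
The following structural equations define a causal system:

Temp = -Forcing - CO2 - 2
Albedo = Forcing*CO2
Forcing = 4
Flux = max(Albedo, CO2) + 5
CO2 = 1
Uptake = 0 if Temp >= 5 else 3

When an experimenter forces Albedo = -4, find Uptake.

3

Under do(Albedo=-4), the mechanism Albedo = Forcing*CO2 is discarded; Albedo is fixed at -4.
Since Uptake is not a descendant of the intervened variable, it is unaffected.
Temp = -Forcing - CO2 - 2  [with Forcing=4, CO2=1]  = -7
Uptake = 0 if Temp >= 5 else 3  [with Temp=-7]  = 3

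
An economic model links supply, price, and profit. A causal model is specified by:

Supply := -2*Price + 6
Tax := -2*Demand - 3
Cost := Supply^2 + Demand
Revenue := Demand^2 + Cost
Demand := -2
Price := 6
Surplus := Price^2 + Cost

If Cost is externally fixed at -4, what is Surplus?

The intervention breaks the incoming arrows to Cost: Cost := Supply^2 + Demand no longer applies, and Cost = -4.
Surplus = Price^2 + Cost  [with Price=6, Cost=-4]  = 32

32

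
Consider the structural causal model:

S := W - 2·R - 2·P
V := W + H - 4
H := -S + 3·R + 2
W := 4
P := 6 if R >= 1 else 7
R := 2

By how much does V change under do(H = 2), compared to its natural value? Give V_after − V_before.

-18

The intervention breaks the incoming arrows to H: H := -S + 3·R + 2 no longer applies, and H = 2.
V = W + H - 4  [with W=4, H=2]  = 2
Without intervention: P = 6 if R >= 1 else 7  [with R=2]  = 6; S = W - 2·R - 2·P  [with W=4, R=2, P=6]  = -12; H = -S + 3·R + 2  [with S=-12, R=2]  = 20; V = W + H - 4  [with W=4, H=20]  = 20.
Change = 2 − 20 = -18.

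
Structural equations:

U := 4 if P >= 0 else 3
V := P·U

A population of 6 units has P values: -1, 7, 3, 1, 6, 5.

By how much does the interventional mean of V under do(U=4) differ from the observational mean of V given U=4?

do(U=4) breaks U's dependence on P. With U=4 fixed, V across the units is -4, 28, 12, 4, 24, 20, mean 14.
Conditioning on U=4 selects the 5 unit(s) with P ∈ {7, 3, 1, 6, 5}. Their V values: 28, 12, 4, 24, 20. Mean = 17.6.
Difference = 14 − 17.6 = -3.6.

-3.6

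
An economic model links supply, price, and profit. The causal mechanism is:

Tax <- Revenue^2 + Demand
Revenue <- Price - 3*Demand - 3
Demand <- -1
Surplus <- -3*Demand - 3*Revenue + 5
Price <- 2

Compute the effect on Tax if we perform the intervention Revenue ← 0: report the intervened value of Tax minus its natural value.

-4

The intervention breaks the incoming arrows to Revenue: Revenue <- Price - 3*Demand - 3 no longer applies, and Revenue = 0.
Tax = Revenue^2 + Demand  [with Revenue=0, Demand=-1]  = -1
Without intervention: Revenue = Price - 3*Demand - 3  [with Price=2, Demand=-1]  = 2; Tax = Revenue^2 + Demand  [with Revenue=2, Demand=-1]  = 3.
Change = -1 − 3 = -4.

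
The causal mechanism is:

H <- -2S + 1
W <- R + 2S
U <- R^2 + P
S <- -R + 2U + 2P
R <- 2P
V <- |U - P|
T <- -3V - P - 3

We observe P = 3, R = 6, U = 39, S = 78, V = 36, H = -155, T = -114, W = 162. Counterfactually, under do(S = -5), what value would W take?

do(S=-5) replaces the equation S <- -R + 2U + 2P with the constant S = -5.
R = 2P  [with P=3]  = 6
W = R + 2S  [with R=6, S=-5]  = -4

-4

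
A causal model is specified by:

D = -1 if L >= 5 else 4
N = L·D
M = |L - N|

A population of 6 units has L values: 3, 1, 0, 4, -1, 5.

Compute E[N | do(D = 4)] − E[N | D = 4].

Under do(D=4), D's equation is replaced by D=4 for every unit. Per-unit N: 12, 4, 0, 16, -4, 20. Mean = 8.
Conditioning on D=4 selects the 5 unit(s) with L ∈ {3, 1, 0, 4, -1}. Their N values: 12, 4, 0, 16, -4. Mean = 5.6.
Difference = 8 − 5.6 = 2.4.

2.4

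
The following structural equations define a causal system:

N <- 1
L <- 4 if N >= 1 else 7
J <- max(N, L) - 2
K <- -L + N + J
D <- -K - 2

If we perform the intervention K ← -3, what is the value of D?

Intervening sets K = -3 and removes its equation (K <- -L + N + J).
D = -K - 2  [with K=-3]  = 1

1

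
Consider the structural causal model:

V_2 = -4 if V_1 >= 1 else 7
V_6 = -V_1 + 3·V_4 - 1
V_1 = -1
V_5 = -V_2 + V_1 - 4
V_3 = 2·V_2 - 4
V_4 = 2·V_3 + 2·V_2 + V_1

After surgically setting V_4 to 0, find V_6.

0

Under do(V_4=0), the mechanism V_4 = 2·V_3 + 2·V_2 + V_1 is discarded; V_4 is fixed at 0.
V_6 = -V_1 + 3·V_4 - 1  [with V_1=-1, V_4=0]  = 0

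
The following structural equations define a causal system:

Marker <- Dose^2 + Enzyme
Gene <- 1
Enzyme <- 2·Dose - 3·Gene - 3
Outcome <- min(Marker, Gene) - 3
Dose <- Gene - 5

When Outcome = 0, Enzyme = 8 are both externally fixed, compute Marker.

24

Under do(Outcome = 0, Enzyme = 8), each intervened variable's structural equation is replaced by its fixed value.
Dose = Gene - 5  [with Gene=1]  = -4
Marker = Dose^2 + Enzyme  [with Dose=-4, Enzyme=8]  = 24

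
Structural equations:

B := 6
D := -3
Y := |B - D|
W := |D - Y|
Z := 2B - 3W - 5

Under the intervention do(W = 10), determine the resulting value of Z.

Intervening sets W = 10 and removes its equation (W := |D - Y|).
Z = 2B - 3W - 5  [with B=6, W=10]  = -23

-23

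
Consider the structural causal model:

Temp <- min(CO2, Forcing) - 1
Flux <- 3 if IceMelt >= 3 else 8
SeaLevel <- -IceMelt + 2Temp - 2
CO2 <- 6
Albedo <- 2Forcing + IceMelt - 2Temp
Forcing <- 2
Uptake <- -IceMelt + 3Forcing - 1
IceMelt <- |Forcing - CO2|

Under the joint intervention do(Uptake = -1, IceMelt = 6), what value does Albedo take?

Setting Uptake = -1, IceMelt = 6 by intervention discards those variables' equations.
Temp = min(CO2, Forcing) - 1  [with CO2=6, Forcing=2]  = 1
Albedo = 2Forcing + IceMelt - 2Temp  [with Forcing=2, IceMelt=6, Temp=1]  = 8

8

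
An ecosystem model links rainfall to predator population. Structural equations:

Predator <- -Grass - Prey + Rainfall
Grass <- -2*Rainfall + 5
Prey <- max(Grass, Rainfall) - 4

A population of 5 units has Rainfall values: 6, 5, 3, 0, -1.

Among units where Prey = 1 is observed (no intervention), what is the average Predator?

1.5

E[Predator|Prey=1] averages over only the 2 units with Prey=1 (Rainfall = 5, 0): Predator = 9, -6, mean 1.5.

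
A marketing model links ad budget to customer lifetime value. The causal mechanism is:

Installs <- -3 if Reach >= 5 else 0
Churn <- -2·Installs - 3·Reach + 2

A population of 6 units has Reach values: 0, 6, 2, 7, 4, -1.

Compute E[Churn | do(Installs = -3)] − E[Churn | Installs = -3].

10.5

Under do(Installs=-3), Installs's equation is replaced by Installs=-3 for every unit. Per-unit Churn: 8, -10, 2, -13, -4, 11. Mean = -1.
Conditioning on Installs=-3 selects the 2 unit(s) with Reach ∈ {6, 7}. Their Churn values: -10, -13. Mean = -11.5.
Difference = -1 − (-11.5) = 10.5.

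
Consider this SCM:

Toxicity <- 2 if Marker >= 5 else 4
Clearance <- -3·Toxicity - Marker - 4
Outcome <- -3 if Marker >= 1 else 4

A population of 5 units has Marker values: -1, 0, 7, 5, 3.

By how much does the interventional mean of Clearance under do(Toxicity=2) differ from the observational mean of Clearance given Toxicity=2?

do(Toxicity=2) breaks Toxicity's dependence on Marker. With Toxicity=2 fixed, Clearance across the units is -9, -10, -17, -15, -13, mean -12.8.
Observing Toxicity=2 restricts to units where Toxicity's equation naturally yields 2: Marker ∈ {7, 5}. In that subpopulation Clearance = -17, -15, mean -16.
Difference = -12.8 − (-16) = 3.2.

3.2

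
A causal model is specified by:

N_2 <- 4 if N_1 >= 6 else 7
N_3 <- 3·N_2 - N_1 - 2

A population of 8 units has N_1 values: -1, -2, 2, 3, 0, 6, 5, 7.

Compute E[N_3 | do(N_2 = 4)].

do(N_2=4) breaks N_2's dependence on N_1. With N_2=4 fixed, N_3 across the units is 11, 12, 8, 7, 10, 4, 5, 3, mean 7.5.

7.5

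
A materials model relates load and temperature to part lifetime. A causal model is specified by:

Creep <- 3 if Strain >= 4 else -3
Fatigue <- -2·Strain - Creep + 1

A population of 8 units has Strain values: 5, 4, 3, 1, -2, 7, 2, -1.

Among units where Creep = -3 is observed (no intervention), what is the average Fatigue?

E[Fatigue|Creep=-3] averages over only the 5 units with Creep=-3 (Strain = 3, 1, -2, 2, -1): Fatigue = -2, 2, 8, 0, 6, mean 2.8.

2.8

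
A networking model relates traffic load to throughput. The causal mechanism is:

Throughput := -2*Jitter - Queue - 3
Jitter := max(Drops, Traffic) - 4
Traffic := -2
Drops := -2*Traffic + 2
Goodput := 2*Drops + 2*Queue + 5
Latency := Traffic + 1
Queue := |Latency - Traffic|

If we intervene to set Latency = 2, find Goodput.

25

Under do(Latency=2), the mechanism Latency := Traffic + 1 is discarded; Latency is fixed at 2.
Queue = |Latency - Traffic|  [with Latency=2, Traffic=-2]  = 4
Drops = -2*Traffic + 2  [with Traffic=-2]  = 6
Goodput = 2*Drops + 2*Queue + 5  [with Drops=6, Queue=4]  = 25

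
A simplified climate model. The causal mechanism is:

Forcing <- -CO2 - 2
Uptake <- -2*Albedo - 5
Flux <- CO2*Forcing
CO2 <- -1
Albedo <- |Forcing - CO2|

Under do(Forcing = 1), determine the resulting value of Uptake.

do(Forcing=1) replaces the equation Forcing <- -CO2 - 2 with the constant Forcing = 1.
Albedo = |Forcing - CO2|  [with Forcing=1, CO2=-1]  = 2
Uptake = -2*Albedo - 5  [with Albedo=2]  = -9

-9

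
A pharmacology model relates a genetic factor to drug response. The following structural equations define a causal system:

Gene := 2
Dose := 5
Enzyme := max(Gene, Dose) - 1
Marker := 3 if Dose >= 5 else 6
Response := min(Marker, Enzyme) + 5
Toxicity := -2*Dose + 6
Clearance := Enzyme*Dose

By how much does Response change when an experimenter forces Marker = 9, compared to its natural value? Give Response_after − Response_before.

1

Intervening sets Marker = 9 and removes its equation (Marker := 3 if Dose >= 5 else 6).
Enzyme = max(Gene, Dose) - 1  [with Gene=2, Dose=5]  = 4
Response = min(Marker, Enzyme) + 5  [with Marker=9, Enzyme=4]  = 9
Without intervention: Enzyme = max(Gene, Dose) - 1  [with Gene=2, Dose=5]  = 4; Marker = 3 if Dose >= 5 else 6  [with Dose=5]  = 3; Response = min(Marker, Enzyme) + 5  [with Marker=3, Enzyme=4]  = 8.
Change = 9 − 8 = 1.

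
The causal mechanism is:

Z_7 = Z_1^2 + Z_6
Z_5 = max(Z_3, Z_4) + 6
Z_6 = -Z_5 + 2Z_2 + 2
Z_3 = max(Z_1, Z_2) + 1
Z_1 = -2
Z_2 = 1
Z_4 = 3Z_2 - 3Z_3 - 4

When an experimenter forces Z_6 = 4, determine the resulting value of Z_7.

Intervening sets Z_6 = 4 and removes its equation (Z_6 = -Z_5 + 2Z_2 + 2).
Z_7 = Z_1^2 + Z_6  [with Z_1=-2, Z_6=4]  = 8

8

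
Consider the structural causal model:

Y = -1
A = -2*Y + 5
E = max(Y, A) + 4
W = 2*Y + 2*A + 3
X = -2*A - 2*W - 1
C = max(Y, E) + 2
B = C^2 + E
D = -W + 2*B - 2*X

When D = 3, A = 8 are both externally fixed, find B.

208

The joint intervention fixes D = 3, A = 8, removing each variable's own equation.
E = max(Y, A) + 4  [with Y=-1, A=8]  = 12
C = max(Y, E) + 2  [with Y=-1, E=12]  = 14
B = C^2 + E  [with C=14, E=12]  = 208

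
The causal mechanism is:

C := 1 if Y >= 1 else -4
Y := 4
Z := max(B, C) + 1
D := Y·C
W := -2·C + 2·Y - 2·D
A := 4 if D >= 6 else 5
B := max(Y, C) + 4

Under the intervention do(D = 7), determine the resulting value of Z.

The intervention breaks the incoming arrows to D: D := Y·C no longer applies, and D = 7.
No directed path runs from D to Z, so Z keeps its natural value.
C = 1 if Y >= 1 else -4  [with Y=4]  = 1
B = max(Y, C) + 4  [with Y=4, C=1]  = 8
Z = max(B, C) + 1  [with B=8, C=1]  = 9

9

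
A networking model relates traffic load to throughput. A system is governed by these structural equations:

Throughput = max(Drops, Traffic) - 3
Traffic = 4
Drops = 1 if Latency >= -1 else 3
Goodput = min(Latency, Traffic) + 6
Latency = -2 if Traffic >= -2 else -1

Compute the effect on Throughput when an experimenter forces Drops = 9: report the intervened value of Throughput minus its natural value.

The intervention breaks the incoming arrows to Drops: Drops = 1 if Latency >= -1 else 3 no longer applies, and Drops = 9.
Throughput = max(Drops, Traffic) - 3  [with Drops=9, Traffic=4]  = 6
Without intervention: Latency = -2 if Traffic >= -2 else -1  [with Traffic=4]  = -2; Drops = 1 if Latency >= -1 else 3  [with Latency=-2]  = 3; Throughput = max(Drops, Traffic) - 3  [with Drops=3, Traffic=4]  = 1.
Change = 6 − 1 = 5.

5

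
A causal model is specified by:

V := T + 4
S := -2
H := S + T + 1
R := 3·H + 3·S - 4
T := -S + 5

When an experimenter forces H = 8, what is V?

do(H=8) replaces the equation H := S + T + 1 with the constant H = 8.
V is not downstream of the intervention, so its value is determined by the original equations.
T = -S + 5  [with S=-2]  = 7
V = T + 4  [with T=7]  = 11

11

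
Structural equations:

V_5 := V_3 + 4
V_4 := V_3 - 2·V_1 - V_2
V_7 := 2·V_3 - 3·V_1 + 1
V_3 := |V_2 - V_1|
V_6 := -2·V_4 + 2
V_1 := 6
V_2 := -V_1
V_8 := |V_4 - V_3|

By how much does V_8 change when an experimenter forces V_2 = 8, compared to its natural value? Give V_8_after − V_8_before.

14

do(V_2=8) replaces the equation V_2 := -V_1 with the constant V_2 = 8.
V_3 = |V_2 - V_1|  [with V_2=8, V_1=6]  = 2
V_4 = V_3 - 2·V_1 - V_2  [with V_3=2, V_1=6, V_2=8]  = -18
V_8 = |V_4 - V_3|  [with V_4=-18, V_3=2]  = 20
Without intervention: V_2 = -V_1  [with V_1=6]  = -6; V_3 = |V_2 - V_1|  [with V_2=-6, V_1=6]  = 12; V_4 = V_3 - 2·V_1 - V_2  [with V_3=12, V_1=6, V_2=-6]  = 6; V_8 = |V_4 - V_3|  [with V_4=6, V_3=12]  = 6.
Change = 20 − 6 = 14.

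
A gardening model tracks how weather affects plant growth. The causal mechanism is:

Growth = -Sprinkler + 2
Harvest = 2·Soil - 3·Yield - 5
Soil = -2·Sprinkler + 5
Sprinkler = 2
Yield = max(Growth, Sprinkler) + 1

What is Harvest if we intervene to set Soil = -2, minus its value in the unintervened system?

do(Soil=-2) replaces the equation Soil = -2·Sprinkler + 5 with the constant Soil = -2.
Growth = -Sprinkler + 2  [with Sprinkler=2]  = 0
Yield = max(Growth, Sprinkler) + 1  [with Growth=0, Sprinkler=2]  = 3
Harvest = 2·Soil - 3·Yield - 5  [with Soil=-2, Yield=3]  = -18
Without intervention: Soil = -2·Sprinkler + 5  [with Sprinkler=2]  = 1; Growth = -Sprinkler + 2  [with Sprinkler=2]  = 0; Yield = max(Growth, Sprinkler) + 1  [with Growth=0, Sprinkler=2]  = 3; Harvest = 2·Soil - 3·Yield - 5  [with Soil=1, Yield=3]  = -12.
Change = -18 − (-12) = -6.

-6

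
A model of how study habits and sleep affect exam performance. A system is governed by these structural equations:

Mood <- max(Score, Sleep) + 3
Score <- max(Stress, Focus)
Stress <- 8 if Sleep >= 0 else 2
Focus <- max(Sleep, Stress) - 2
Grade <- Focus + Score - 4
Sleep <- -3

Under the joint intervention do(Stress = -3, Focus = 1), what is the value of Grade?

Under do(Stress = -3, Focus = 1), each intervened variable's structural equation is replaced by its fixed value.
Score = max(Stress, Focus)  [with Stress=-3, Focus=1]  = 1
Grade = Focus + Score - 4  [with Focus=1, Score=1]  = -2

-2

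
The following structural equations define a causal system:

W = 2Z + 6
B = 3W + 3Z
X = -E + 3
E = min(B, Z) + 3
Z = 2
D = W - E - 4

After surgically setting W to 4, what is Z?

2

Under do(W=4), the mechanism W = 2Z + 6 is discarded; W is fixed at 4.
Z is not downstream of the intervention, so its value is determined by the original equations.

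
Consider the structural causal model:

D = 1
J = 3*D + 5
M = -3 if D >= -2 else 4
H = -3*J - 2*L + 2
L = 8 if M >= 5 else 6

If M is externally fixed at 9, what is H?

do(M=9) replaces the equation M = -3 if D >= -2 else 4 with the constant M = 9.
J = 3*D + 5  [with D=1]  = 8
L = 8 if M >= 5 else 6  [with M=9]  = 8
H = -3*J - 2*L + 2  [with J=8, L=8]  = -38

-38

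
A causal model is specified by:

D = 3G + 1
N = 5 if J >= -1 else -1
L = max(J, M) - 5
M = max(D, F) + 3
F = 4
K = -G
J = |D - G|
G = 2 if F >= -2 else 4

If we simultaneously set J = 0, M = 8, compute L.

3

Setting J = 0, M = 8 by intervention discards those variables' equations.
L = max(J, M) - 5  [with J=0, M=8]  = 3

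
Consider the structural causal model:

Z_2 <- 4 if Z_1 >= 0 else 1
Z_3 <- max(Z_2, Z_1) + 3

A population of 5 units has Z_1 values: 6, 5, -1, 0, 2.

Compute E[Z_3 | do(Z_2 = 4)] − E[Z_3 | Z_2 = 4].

-0.15

Under do(Z_2=4), Z_2's equation is replaced by Z_2=4 for every unit. Per-unit Z_3: 9, 8, 7, 7, 7. Mean = 7.6.
Conditioning on Z_2=4 selects the 4 unit(s) with Z_1 ∈ {6, 5, 0, 2}. Their Z_3 values: 9, 8, 7, 7. Mean = 7.75.
Difference = 7.6 − 7.75 = -0.15.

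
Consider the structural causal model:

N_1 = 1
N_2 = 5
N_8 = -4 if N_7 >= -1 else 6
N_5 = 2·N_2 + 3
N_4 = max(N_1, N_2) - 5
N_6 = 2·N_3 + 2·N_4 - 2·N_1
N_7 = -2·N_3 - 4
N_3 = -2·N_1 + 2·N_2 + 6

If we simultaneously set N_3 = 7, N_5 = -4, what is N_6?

12

Setting N_3 = 7, N_5 = -4 by intervention discards those variables' equations.
N_4 = max(N_1, N_2) - 5  [with N_1=1, N_2=5]  = 0
N_6 = 2·N_3 + 2·N_4 - 2·N_1  [with N_3=7, N_4=0, N_1=1]  = 12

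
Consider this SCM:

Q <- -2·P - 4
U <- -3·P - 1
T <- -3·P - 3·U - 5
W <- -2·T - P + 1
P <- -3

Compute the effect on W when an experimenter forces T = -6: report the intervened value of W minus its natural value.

The intervention breaks the incoming arrows to T: T <- -3·P - 3·U - 5 no longer applies, and T = -6.
W = -2·T - P + 1  [with T=-6, P=-3]  = 16
Without intervention: U = -3·P - 1  [with P=-3]  = 8; T = -3·P - 3·U - 5  [with P=-3, U=8]  = -20; W = -2·T - P + 1  [with T=-20, P=-3]  = 44.
Change = 16 − 44 = -28.

-28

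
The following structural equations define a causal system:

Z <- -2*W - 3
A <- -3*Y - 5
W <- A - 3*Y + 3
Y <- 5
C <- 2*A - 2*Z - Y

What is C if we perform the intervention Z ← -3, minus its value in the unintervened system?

128

Intervening sets Z = -3 and removes its equation (Z <- -2*W - 3).
A = -3*Y - 5  [with Y=5]  = -20
C = 2*A - 2*Z - Y  [with A=-20, Z=-3, Y=5]  = -39
Without intervention: A = -3*Y - 5  [with Y=5]  = -20; W = A - 3*Y + 3  [with A=-20, Y=5]  = -32; Z = -2*W - 3  [with W=-32]  = 61; C = 2*A - 2*Z - Y  [with A=-20, Z=61, Y=5]  = -167.
Change = -39 − (-167) = 128.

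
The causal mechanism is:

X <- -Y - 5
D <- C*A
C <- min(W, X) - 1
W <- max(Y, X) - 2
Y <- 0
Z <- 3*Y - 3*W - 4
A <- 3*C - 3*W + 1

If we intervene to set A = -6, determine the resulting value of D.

36

Intervening sets A = -6 and removes its equation (A <- 3*C - 3*W + 1).
X = -Y - 5  [with Y=0]  = -5
W = max(Y, X) - 2  [with Y=0, X=-5]  = -2
C = min(W, X) - 1  [with W=-2, X=-5]  = -6
D = C*A  [with C=-6, A=-6]  = 36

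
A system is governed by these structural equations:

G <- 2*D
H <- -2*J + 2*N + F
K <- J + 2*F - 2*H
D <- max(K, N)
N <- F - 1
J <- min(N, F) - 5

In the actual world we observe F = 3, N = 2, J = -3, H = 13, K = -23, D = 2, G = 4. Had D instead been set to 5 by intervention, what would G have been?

10

Intervening sets D = 5 and removes its equation (D <- max(K, N)).
G = 2*D  [with D=5]  = 10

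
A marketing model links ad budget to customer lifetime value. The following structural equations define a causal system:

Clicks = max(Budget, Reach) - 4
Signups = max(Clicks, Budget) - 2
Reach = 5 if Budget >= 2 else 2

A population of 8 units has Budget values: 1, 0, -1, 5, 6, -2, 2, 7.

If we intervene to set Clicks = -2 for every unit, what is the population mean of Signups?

do(Clicks=-2) breaks Clicks's dependence on Budget. With Clicks=-2 fixed, Signups across the units is -1, -2, -3, 3, 4, -4, 0, 5, mean 0.25.

0.25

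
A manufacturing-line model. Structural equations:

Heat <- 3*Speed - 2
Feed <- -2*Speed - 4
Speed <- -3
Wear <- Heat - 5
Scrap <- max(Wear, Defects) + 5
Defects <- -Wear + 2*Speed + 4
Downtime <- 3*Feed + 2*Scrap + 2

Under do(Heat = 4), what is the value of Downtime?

16

The intervention breaks the incoming arrows to Heat: Heat <- 3*Speed - 2 no longer applies, and Heat = 4.
Feed = -2*Speed - 4  [with Speed=-3]  = 2
Wear = Heat - 5  [with Heat=4]  = -1
Defects = -Wear + 2*Speed + 4  [with Wear=-1, Speed=-3]  = -1
Scrap = max(Wear, Defects) + 5  [with Wear=-1, Defects=-1]  = 4
Downtime = 3*Feed + 2*Scrap + 2  [with Feed=2, Scrap=4]  = 16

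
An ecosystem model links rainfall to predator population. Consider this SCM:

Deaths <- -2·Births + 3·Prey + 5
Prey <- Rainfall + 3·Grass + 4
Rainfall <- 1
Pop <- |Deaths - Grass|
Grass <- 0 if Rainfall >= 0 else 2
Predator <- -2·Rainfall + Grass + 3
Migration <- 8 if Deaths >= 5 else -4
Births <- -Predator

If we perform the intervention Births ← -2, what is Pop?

do(Births=-2) replaces the equation Births <- -Predator with the constant Births = -2.
Grass = 0 if Rainfall >= 0 else 2  [with Rainfall=1]  = 0
Prey = Rainfall + 3·Grass + 4  [with Rainfall=1, Grass=0]  = 5
Deaths = -2·Births + 3·Prey + 5  [with Births=-2, Prey=5]  = 24
Pop = |Deaths - Grass|  [with Deaths=24, Grass=0]  = 24

24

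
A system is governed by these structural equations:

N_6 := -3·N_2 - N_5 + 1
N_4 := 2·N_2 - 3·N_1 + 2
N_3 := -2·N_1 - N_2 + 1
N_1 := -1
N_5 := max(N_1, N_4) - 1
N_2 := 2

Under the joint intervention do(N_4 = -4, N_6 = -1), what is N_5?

-2

Setting N_4 = -4, N_6 = -1 by intervention discards those variables' equations.
N_5 = max(N_1, N_4) - 1  [with N_1=-1, N_4=-4]  = -2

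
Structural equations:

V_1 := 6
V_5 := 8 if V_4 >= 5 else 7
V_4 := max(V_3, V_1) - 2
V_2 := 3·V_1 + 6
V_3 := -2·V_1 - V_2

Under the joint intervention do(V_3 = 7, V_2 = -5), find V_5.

8

Setting V_3 = 7, V_2 = -5 by intervention discards those variables' equations.
V_4 = max(V_3, V_1) - 2  [with V_3=7, V_1=6]  = 5
V_5 = 8 if V_4 >= 5 else 7  [with V_4=5]  = 8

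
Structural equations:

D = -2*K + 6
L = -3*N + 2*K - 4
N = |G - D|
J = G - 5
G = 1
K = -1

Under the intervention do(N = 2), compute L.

-12

Intervening sets N = 2 and removes its equation (N = |G - D|).
L = -3*N + 2*K - 4  [with N=2, K=-1]  = -12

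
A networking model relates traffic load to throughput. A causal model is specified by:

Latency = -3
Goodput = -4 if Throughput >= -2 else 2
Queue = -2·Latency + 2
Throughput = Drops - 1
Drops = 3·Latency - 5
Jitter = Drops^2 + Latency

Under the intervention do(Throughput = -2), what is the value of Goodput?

-4

The intervention breaks the incoming arrows to Throughput: Throughput = Drops - 1 no longer applies, and Throughput = -2.
Goodput = -4 if Throughput >= -2 else 2  [with Throughput=-2]  = -4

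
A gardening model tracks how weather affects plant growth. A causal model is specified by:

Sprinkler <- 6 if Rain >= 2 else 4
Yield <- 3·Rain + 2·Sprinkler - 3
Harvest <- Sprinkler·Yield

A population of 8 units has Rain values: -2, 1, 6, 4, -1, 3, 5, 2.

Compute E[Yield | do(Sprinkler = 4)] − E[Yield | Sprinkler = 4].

8.75

The intervention sets Sprinkler=4 in all 8 units regardless of Rain. Recomputing Yield per unit gives -1, 8, 23, 17, 2, 14, 20, 11; average 11.75.
Conditioning on Sprinkler=4 selects the 3 unit(s) with Rain ∈ {-2, 1, -1}. Their Yield values: -1, 8, 2. Mean = 3.
Difference = 11.75 − 3 = 8.75.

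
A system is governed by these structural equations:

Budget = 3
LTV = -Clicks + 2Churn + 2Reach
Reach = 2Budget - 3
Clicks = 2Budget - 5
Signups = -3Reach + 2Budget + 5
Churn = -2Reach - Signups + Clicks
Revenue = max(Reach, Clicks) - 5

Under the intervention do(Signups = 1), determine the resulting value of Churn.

-6

Intervening sets Signups = 1 and removes its equation (Signups = -3Reach + 2Budget + 5).
Reach = 2Budget - 3  [with Budget=3]  = 3
Clicks = 2Budget - 5  [with Budget=3]  = 1
Churn = -2Reach - Signups + Clicks  [with Reach=3, Signups=1, Clicks=1]  = -6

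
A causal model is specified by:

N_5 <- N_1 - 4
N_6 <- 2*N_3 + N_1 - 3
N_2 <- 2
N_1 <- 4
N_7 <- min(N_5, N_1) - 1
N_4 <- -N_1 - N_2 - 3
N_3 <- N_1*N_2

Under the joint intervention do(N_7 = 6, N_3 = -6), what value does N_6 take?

-11

Setting N_7 = 6, N_3 = -6 by intervention discards those variables' equations.
N_6 = 2*N_3 + N_1 - 3  [with N_3=-6, N_1=4]  = -11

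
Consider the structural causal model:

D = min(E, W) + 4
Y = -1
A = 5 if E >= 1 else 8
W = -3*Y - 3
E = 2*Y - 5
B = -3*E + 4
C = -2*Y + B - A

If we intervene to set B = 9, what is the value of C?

Intervening sets B = 9 and removes its equation (B = -3*E + 4).
E = 2*Y - 5  [with Y=-1]  = -7
A = 5 if E >= 1 else 8  [with E=-7]  = 8
C = -2*Y + B - A  [with Y=-1, B=9, A=8]  = 3

3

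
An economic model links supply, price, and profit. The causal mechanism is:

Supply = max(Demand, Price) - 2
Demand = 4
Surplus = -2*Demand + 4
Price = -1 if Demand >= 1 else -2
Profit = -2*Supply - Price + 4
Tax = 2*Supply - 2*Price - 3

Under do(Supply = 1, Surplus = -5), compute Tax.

Setting Supply = 1, Surplus = -5 by intervention discards those variables' equations.
Price = -1 if Demand >= 1 else -2  [with Demand=4]  = -1
Tax = 2*Supply - 2*Price - 3  [with Supply=1, Price=-1]  = 1

1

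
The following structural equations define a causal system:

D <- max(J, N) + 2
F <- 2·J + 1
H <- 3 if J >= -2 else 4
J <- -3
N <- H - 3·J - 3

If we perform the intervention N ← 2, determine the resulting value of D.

4

Intervening sets N = 2 and removes its equation (N <- H - 3·J - 3).
D = max(J, N) + 2  [with J=-3, N=2]  = 4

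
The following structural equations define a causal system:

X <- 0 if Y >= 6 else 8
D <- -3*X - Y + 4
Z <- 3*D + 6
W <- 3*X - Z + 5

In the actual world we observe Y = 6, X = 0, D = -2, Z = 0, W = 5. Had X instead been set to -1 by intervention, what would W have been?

do(X=-1) replaces the equation X <- 0 if Y >= 6 else 8 with the constant X = -1.
D = -3*X - Y + 4  [with X=-1, Y=6]  = 1
Z = 3*D + 6  [with D=1]  = 9
W = 3*X - Z + 5  [with X=-1, Z=9]  = -7

-7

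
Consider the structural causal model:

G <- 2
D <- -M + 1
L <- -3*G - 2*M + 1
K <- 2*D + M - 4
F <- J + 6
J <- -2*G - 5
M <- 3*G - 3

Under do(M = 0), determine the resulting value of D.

1

The intervention breaks the incoming arrows to M: M <- 3*G - 3 no longer applies, and M = 0.
D = -M + 1  [with M=0]  = 1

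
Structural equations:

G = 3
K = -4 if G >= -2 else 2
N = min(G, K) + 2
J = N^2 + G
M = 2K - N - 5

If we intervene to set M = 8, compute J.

The intervention breaks the incoming arrows to M: M = 2K - N - 5 no longer applies, and M = 8.
Since J is not a descendant of the intervened variable, it is unaffected.
K = -4 if G >= -2 else 2  [with G=3]  = -4
N = min(G, K) + 2  [with G=3, K=-4]  = -2
J = N^2 + G  [with N=-2, G=3]  = 7

7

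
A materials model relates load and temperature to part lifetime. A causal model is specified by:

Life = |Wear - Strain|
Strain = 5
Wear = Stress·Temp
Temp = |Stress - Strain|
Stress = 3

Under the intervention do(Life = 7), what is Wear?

6

The intervention breaks the incoming arrows to Life: Life = |Wear - Strain| no longer applies, and Life = 7.
Since Wear is not a descendant of the intervened variable, it is unaffected.
Temp = |Stress - Strain|  [with Stress=3, Strain=5]  = 2
Wear = Stress·Temp  [with Stress=3, Temp=2]  = 6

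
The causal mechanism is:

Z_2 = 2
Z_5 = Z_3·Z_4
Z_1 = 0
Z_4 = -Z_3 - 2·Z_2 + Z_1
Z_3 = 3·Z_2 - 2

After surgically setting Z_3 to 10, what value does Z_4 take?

-14

The intervention breaks the incoming arrows to Z_3: Z_3 = 3·Z_2 - 2 no longer applies, and Z_3 = 10.
Z_4 = -Z_3 - 2·Z_2 + Z_1  [with Z_3=10, Z_2=2, Z_1=0]  = -14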